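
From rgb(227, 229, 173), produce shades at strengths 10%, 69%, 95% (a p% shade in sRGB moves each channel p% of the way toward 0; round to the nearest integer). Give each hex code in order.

10%: (227 − 22.7 = 204.3→204, 229 − 22.9 = 206.1→206, 173 − 17.3 = 155.7→156) → #ccce9c
69%: (227 − 156.63 = 70.37→70, 229 − 158.01 = 70.99→71, 173 − 119.37 = 53.63→54) → #464736
95%: (227 − 215.65 = 11.35→11, 229 − 217.55 = 11.45→11, 173 − 164.35 = 8.65→9) → #0b0b09

#ccce9c, #464736, #0b0b09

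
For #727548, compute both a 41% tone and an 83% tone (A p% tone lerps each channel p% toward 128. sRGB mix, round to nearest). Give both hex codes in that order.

#727548 is rgb(114, 117, 72).
41% tone:
  R: 114 + 5.74 = 119.74 → 120
  G: 117 + 0.41×(128−117) = 117 + 4.51 = 121.51 → 122
  B: 72 + 0.41×(128−72) = 72 + 22.96 = 94.96 → 95
  → #787A5F
83% tone:
  R: 114 + 0.83×(128−114) = 114 + 11.62 = 125.62 → 126
  G: 117 + 9.13 = 126.13 → 126
  B: 72 + 0.83×(128−72) = 72 + 46.48 = 118.48 → 118
  → #7E7E76

#787A5F, #7E7E76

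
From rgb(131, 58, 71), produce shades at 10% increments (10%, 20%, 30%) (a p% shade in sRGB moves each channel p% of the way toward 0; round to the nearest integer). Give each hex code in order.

#763440, #692e39, #5c2932

10%: (131 − 13.1 = 117.9→118, 58 − 5.8 = 52.2→52, 71 − 7.1 = 63.9→64) → #763440
20%: (131 − 26.2 = 104.8→105, 58 − 11.6 = 46.4→46, 71 − 14.2 = 56.8→57) → #692e39
30%: (131 − 39.3 = 91.7→92, 58 − 17.4 = 40.6→41, 71 − 21.3 = 49.7→50) → #5c2932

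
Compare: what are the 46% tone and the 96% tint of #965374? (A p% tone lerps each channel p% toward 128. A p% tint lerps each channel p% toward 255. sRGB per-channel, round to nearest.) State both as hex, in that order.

#8C687A, #FBF8F9

#965374 is rgb(150, 83, 116).
46% tone:
  R: 150 + 0.46×(128−150) = 150 − 10.12 = 139.88 → 140
  G: 83 + 20.7 = 103.7 → 104
  B: 116 + 0.46×(128−116) = 116 + 5.52 = 121.52 → 122
  → #8C687A
96% tint:
  R: 150 + 0.96×(255−150) = 150 + 100.8 = 250.8 → 251
  G: 83 + 165.12 = 248.12 → 248
  B: 116 + 133.44 = 249.44 → 249
  → #FBF8F9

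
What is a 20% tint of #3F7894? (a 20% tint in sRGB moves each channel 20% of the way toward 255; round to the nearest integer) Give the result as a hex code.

#6593A9

#3F7894 is rgb(63, 120, 148).
Per channel, c → c + 0.2(255 − c):
  R: 63 + 0.2×(255−63) = 63 + 38.4 = 101.4 → 101
  G: 120 + 27 = 147 → 147
  B: 148 + 0.2×(255−148) = 148 + 21.4 = 169.4 → 169
rgb(101, 147, 169) = #6593A9.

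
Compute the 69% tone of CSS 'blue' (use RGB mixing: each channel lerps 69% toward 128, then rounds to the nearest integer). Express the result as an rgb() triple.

CSS blue is rgb(0, 0, 255).
Per channel, c → c + 0.69(128 − c):
  R: 0 + 88.32 = 88.32 → 88
  G: 0 + 0.69×(128−0) = 0 + 88.32 = 88.32 → 88
  B: 255 − 87.63 = 167.37 → 167

rgb(88, 88, 167)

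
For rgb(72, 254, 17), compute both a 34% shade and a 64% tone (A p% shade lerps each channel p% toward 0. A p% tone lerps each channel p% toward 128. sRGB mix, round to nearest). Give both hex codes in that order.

#30A80B, #6CAD58

34% shade:
  R: 72 + 0.34×(0−72) = 72 − 24.48 = 47.52 → 48
  G: 254 + 0.34×(0−254) = 254 − 86.36 = 167.64 → 168
  B: 17 + 0.34×(0−17) = 17 − 5.78 = 11.22 → 11
  → #30A80B
64% tone:
  R: 72 + 35.84 = 107.84 → 108
  G: 254 − 80.64 = 173.36 → 173
  B: 17 + 0.64×(128−17) = 17 + 71.04 = 88.04 → 88
  → #6CAD58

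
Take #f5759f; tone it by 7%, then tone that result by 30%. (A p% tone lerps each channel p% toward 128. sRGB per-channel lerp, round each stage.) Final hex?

#cc7994

#f5759f is rgb(245, 117, 159).
Per channel, c → c + 0.07(128 − c):
  R: 245 − 8.19 = 236.81 → 237
  G: 117 + 0.07×(128−117) = 117 + 0.77 = 117.77 → 118
  B: 159 + 0.07×(128−159) = 159 − 2.17 = 156.83 → 157
After the tone: rgb(237, 118, 157) = #ed769d.
Per channel, c → c + 0.3(128 − c):
  R: 237 + 0.3×(128−237) = 237 − 32.7 = 204.3 → 204
  G: 118 + 0.3×(128−118) = 118 + 3 = 121 → 121
  B: 157 − 8.7 = 148.3 → 148
rgb(204, 121, 148) = #cc7994.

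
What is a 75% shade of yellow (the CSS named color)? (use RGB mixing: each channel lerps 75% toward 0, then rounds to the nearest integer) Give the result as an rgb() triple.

rgb(64, 64, 0)

CSS yellow is rgb(255, 255, 0).
Lerp each channel 75% toward 0:
  R: 255 + 0.75×(0−255) = 255 − 191.25 = 63.75 → 64
  G: 255 + 0.75×(0−255) = 255 − 191.25 = 63.75 → 64
  B: 0 + 0.75×(0−0) = 0 + 0 = 0 → 0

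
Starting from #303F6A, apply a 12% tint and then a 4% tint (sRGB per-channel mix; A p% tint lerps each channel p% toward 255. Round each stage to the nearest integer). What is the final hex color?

#303F6A is rgb(48, 63, 106).
A 12% tint moves each channel 12% toward 255:
  R: 48 + 24.84 = 72.84 → 73
  G: 63 + 23.04 = 86.04 → 86
  B: 106 + 17.88 = 123.88 → 124
After the tint: rgb(73, 86, 124) = #49567C.
Lerp each channel 4% toward 255:
  R: 73 + 0.04×(255−73) = 73 + 7.28 = 80.28 → 80
  G: 86 + 0.04×(255−86) = 86 + 6.76 = 92.76 → 93
  B: 124 + 0.04×(255−124) = 124 + 5.24 = 129.24 → 129
rgb(80, 93, 129) = #505D81.

#505D81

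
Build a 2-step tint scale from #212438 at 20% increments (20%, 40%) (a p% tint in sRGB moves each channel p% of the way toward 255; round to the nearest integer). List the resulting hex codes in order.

#4d5060, #7a7c88

#212438 is rgb(33, 36, 56).
20%: (33 + 44.4 = 77.4→77, 36 + 43.8 = 79.8→80, 56 + 39.8 = 95.8→96) → #4d5060
40%: (33 + 88.8 = 121.8→122, 36 + 87.6 = 123.6→124, 56 + 79.6 = 135.6→136) → #7a7c88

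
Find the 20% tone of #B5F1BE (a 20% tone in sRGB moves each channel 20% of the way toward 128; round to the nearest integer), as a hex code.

#AADAB2

#B5F1BE is rgb(181, 241, 190).
Lerp each channel 20% toward 128:
  R: 181 + 0.2×(128−181) = 181 − 10.6 = 170.4 → 170
  G: 241 − 22.6 = 218.4 → 218
  B: 190 + 0.2×(128−190) = 190 − 12.4 = 177.6 → 178
rgb(170, 218, 178) = #AADAB2.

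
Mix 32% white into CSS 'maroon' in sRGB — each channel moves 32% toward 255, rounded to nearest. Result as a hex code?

CSS maroon is rgb(128, 0, 0).
A 32% tint moves each channel 32% toward 255:
  R: 128 + 40.64 = 168.64 → 169
  G: 0 + 0.32×(255−0) = 0 + 81.6 = 81.6 → 82
  B: 0 + 0.32×(255−0) = 0 + 81.6 = 81.6 → 82
rgb(169, 82, 82) = #A95252.

#A95252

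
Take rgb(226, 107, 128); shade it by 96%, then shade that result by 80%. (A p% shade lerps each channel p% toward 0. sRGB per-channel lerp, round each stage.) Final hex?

Lerp each channel 96% toward 0:
  R: 226 − 216.96 = 9.04 → 9
  G: 107 + 0.96×(0−107) = 107 − 102.72 = 4.28 → 4
  B: 128 + 0.96×(0−128) = 128 − 122.88 = 5.12 → 5
After the shade: rgb(9, 4, 5) = #090405.
An 80% shade moves each channel 80% toward 0:
  R: 9 − 7.2 = 1.8 → 2
  G: 4 − 3.2 = 0.8 → 1
  B: 5 + 0.8×(0−5) = 5 − 4 = 1 → 1
rgb(2, 1, 1) = #020101.

#020101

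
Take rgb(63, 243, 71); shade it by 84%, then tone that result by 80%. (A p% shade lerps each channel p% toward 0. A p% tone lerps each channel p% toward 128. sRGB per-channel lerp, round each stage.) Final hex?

#686E69

Per channel, c → c + 0.84(0 − c):
  R: 63 − 52.92 = 10.08 → 10
  G: 243 + 0.84×(0−243) = 243 − 204.12 = 38.88 → 39
  B: 71 − 59.64 = 11.36 → 11
After the shade: rgb(10, 39, 11) = #0A270B.
Lerp each channel 80% toward 128:
  R: 10 + 0.8×(128−10) = 10 + 94.4 = 104.4 → 104
  G: 39 + 71.2 = 110.2 → 110
  B: 11 + 93.6 = 104.6 → 105
rgb(104, 110, 105) = #686E69.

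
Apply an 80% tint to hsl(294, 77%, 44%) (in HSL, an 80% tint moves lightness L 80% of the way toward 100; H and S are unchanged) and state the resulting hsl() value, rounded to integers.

L moves 80% from 44 toward 100: 44 + 44.8 = 88.8 → 89.
H and S are unchanged.

hsl(294, 77%, 89%)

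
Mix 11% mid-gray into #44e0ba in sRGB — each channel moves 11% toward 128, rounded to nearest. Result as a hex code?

#44e0ba is rgb(68, 224, 186).
Per channel, c → c + 0.11(128 − c):
  R: 68 + 6.6 = 74.6 → 75
  G: 224 + 0.11×(128−224) = 224 − 10.56 = 213.44 → 213
  B: 186 + 0.11×(128−186) = 186 − 6.38 = 179.62 → 180
rgb(75, 213, 180) = #4bd5b4.

#4bd5b4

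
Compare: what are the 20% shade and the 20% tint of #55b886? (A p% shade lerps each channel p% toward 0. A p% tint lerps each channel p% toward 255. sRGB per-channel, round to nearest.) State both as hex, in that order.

#44936b, #77c69e

#55b886 is rgb(85, 184, 134).
20% shade:
  R: 85 + 0.2×(0−85) = 85 − 17 = 68 → 68
  G: 184 + 0.2×(0−184) = 184 − 36.8 = 147.2 → 147
  B: 134 + 0.2×(0−134) = 134 − 26.8 = 107.2 → 107
  → #44936b
20% tint:
  R: 85 + 0.2×(255−85) = 85 + 34 = 119 → 119
  G: 184 + 0.2×(255−184) = 184 + 14.2 = 198.2 → 198
  B: 134 + 0.2×(255−134) = 134 + 24.2 = 158.2 → 158
  → #77c69e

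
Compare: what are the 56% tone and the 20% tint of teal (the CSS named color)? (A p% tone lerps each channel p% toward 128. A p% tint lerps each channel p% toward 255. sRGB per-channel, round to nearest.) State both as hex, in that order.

#488080, #339999

CSS teal is rgb(0, 128, 128).
56% tone:
  R: 0 + 0.56×(128−0) = 0 + 71.68 = 71.68 → 72
  G: 128 + 0 = 128 → 128
  B: 128 + 0 = 128 → 128
  → #488080
20% tint:
  R: 0 + 0.2×(255−0) = 0 + 51 = 51 → 51
  G: 128 + 25.4 = 153.4 → 153
  B: 128 + 0.2×(255−128) = 128 + 25.4 = 153.4 → 153
  → #339999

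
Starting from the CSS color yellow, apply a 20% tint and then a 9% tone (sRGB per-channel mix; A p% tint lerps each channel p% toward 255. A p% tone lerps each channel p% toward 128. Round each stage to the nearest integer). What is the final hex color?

CSS yellow is rgb(255, 255, 0).
Lerp each channel 20% toward 255:
  R: 255 + 0 = 255 → 255
  G: 255 + 0.2×(255−255) = 255 + 0 = 255 → 255
  B: 0 + 0.2×(255−0) = 0 + 51 = 51 → 51
After the tint: rgb(255, 255, 51) = #ffff33.
Lerp each channel 9% toward 128:
  R: 255 − 11.43 = 243.57 → 244
  G: 255 + 0.09×(128−255) = 255 − 11.43 = 243.57 → 244
  B: 51 + 6.93 = 57.93 → 58
rgb(244, 244, 58) = #f4f43a.

#f4f43a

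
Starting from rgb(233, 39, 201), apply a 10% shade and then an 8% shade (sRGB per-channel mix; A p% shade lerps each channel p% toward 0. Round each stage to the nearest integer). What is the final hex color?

Per channel, c → c + 0.1(0 − c):
  R: 233 − 23.3 = 209.7 → 210
  G: 39 + 0.1×(0−39) = 39 − 3.9 = 35.1 → 35
  B: 201 + 0.1×(0−201) = 201 − 20.1 = 180.9 → 181
After the shade: rgb(210, 35, 181) = #d223b5.
Per channel, c → c + 0.08(0 − c):
  R: 210 + 0.08×(0−210) = 210 − 16.8 = 193.2 → 193
  G: 35 − 2.8 = 32.2 → 32
  B: 181 − 14.48 = 166.52 → 167
rgb(193, 32, 167) = #c120a7.

#c120a7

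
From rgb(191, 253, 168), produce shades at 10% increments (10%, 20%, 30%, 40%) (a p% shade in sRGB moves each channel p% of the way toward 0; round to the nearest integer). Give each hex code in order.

#ACE497, #99CA86, #86B176, #739865

10%: (191 − 19.1 = 171.9→172, 253 − 25.3 = 227.7→228, 168 − 16.8 = 151.2→151) → #ACE497
20%: (191 − 38.2 = 152.8→153, 253 − 50.6 = 202.4→202, 168 − 33.6 = 134.4→134) → #99CA86
30%: (191 − 57.3 = 133.7→134, 253 − 75.9 = 177.1→177, 168 − 50.4 = 117.6→118) → #86B176
40%: (191 − 76.4 = 114.6→115, 253 − 101.2 = 151.8→152, 168 − 67.2 = 100.8→101) → #739865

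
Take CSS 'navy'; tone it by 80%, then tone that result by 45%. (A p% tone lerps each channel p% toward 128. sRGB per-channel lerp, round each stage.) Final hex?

CSS navy is rgb(0, 0, 128).
Lerp each channel 80% toward 128:
  R: 0 + 0.8×(128−0) = 0 + 102.4 = 102.4 → 102
  G: 0 + 0.8×(128−0) = 0 + 102.4 = 102.4 → 102
  B: 128 + 0.8×(128−128) = 128 + 0 = 128 → 128
After the tone: rgb(102, 102, 128) = #666680.
A 45% tone moves each channel 45% toward 128:
  R: 102 + 11.7 = 113.7 → 114
  G: 102 + 0.45×(128−102) = 102 + 11.7 = 113.7 → 114
  B: 128 + 0.45×(128−128) = 128 + 0 = 128 → 128
rgb(114, 114, 128) = #727280.

#727280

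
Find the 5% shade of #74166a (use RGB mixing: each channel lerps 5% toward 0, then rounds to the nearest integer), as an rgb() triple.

rgb(110, 21, 101)

#74166a is rgb(116, 22, 106).
Per channel, c → c + 0.05(0 − c):
  R: 116 + 0.05×(0−116) = 116 − 5.8 = 110.2 → 110
  G: 22 + 0.05×(0−22) = 22 − 1.1 = 20.9 → 21
  B: 106 − 5.3 = 100.7 → 101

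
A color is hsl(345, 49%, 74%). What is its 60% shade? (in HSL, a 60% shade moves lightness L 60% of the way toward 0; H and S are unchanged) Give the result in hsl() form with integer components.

hsl(345, 49%, 30%)

L moves 60% from 74 toward 0: 74 − 44.4 = 29.6 → 30.
H and S are unchanged.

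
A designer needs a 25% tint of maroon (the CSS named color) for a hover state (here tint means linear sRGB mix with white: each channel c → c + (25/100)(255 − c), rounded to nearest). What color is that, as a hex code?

CSS maroon is rgb(128, 0, 0).
A 25% tint moves each channel 25% toward 255:
  R: 128 + 0.25×(255−128) = 128 + 31.75 = 159.75 → 160
  G: 0 + 0.25×(255−0) = 0 + 63.75 = 63.75 → 64
  B: 0 + 0.25×(255−0) = 0 + 63.75 = 63.75 → 64
rgb(160, 64, 64) = #a04040.

#a04040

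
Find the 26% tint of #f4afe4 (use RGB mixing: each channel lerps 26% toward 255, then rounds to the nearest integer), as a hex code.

#f7c4eb

#f4afe4 is rgb(244, 175, 228).
Lerp each channel 26% toward 255:
  R: 244 + 0.26×(255−244) = 244 + 2.86 = 246.86 → 247
  G: 175 + 20.8 = 195.8 → 196
  B: 228 + 0.26×(255−228) = 228 + 7.02 = 235.02 → 235
rgb(247, 196, 235) = #f7c4eb.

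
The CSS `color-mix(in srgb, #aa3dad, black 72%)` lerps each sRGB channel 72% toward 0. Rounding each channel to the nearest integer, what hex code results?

#301130

#aa3dad is rgb(170, 61, 173).
Per channel, c → c + 0.72(0 − c):
  R: 170 − 122.4 = 47.6 → 48
  G: 61 + 0.72×(0−61) = 61 − 43.92 = 17.08 → 17
  B: 173 + 0.72×(0−173) = 173 − 124.56 = 48.44 → 48
rgb(48, 17, 48) = #301130.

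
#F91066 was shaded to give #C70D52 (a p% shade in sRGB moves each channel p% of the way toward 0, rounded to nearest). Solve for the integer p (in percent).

#F91066 is rgb(249, 16, 102); #C70D52 is rgb(199, 13, 82).
On the R channel (widest range): 199 ≈ 249 + (p/100)(0 − 249), so p ≈ 100×(199 − 249)/(0 − 249) = -5000/-249 = 20.08.
p = 20 reproduces all three channels after rounding.

20%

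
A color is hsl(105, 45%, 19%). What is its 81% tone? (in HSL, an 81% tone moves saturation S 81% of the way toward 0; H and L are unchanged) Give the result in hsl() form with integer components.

S moves 81% from 45 toward 0: 45 − 36.45 = 8.55 → 9.
H and L are unchanged.

hsl(105, 9%, 19%)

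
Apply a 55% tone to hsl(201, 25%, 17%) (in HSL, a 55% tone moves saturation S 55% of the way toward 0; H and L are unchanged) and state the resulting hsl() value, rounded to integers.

hsl(201, 11%, 17%)

S moves 55% from 25 toward 0: 25 − 13.75 = 11.25 → 11.
H and L are unchanged.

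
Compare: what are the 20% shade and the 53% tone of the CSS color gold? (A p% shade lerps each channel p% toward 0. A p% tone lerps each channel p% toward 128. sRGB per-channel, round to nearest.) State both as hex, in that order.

#CCAC00, #BCA944

CSS gold is rgb(255, 215, 0).
20% shade:
  R: 255 + 0.2×(0−255) = 255 − 51 = 204 → 204
  G: 215 + 0.2×(0−215) = 215 − 43 = 172 → 172
  B: 0 + 0.2×(0−0) = 0 + 0 = 0 → 0
  → #CCAC00
53% tone:
  R: 255 + 0.53×(128−255) = 255 − 67.31 = 187.69 → 188
  G: 215 − 46.11 = 168.89 → 169
  B: 0 + 0.53×(128−0) = 0 + 67.84 = 67.84 → 68
  → #BCA944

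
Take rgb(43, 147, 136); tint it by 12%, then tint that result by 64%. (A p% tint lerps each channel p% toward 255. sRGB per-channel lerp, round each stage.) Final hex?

#BCDDD9

Per channel, c → c + 0.12(255 − c):
  R: 43 + 25.44 = 68.44 → 68
  G: 147 + 12.96 = 159.96 → 160
  B: 136 + 0.12×(255−136) = 136 + 14.28 = 150.28 → 150
After the tint: rgb(68, 160, 150) = #44A096.
Per channel, c → c + 0.64(255 − c):
  R: 68 + 0.64×(255−68) = 68 + 119.68 = 187.68 → 188
  G: 160 + 0.64×(255−160) = 160 + 60.8 = 220.8 → 221
  B: 150 + 0.64×(255−150) = 150 + 67.2 = 217.2 → 217
rgb(188, 221, 217) = #BCDDD9.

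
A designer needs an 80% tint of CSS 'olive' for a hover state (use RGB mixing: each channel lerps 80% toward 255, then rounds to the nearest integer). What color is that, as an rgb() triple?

CSS olive is rgb(128, 128, 0).
An 80% tint moves each channel 80% toward 255:
  R: 128 + 0.8×(255−128) = 128 + 101.6 = 229.6 → 230
  G: 128 + 0.8×(255−128) = 128 + 101.6 = 229.6 → 230
  B: 0 + 0.8×(255−0) = 0 + 204 = 204 → 204

rgb(230, 230, 204)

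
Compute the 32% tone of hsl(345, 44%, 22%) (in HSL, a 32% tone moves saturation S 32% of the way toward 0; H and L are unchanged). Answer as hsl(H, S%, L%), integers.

hsl(345, 30%, 22%)

S moves 32% from 44 toward 0: 44 − 14.08 = 29.92 → 30.
H and L are unchanged.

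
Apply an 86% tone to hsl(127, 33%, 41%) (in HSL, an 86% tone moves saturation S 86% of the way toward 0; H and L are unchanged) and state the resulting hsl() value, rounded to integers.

S moves 86% from 33 toward 0: 33 − 28.38 = 4.62 → 5.
H and L are unchanged.

hsl(127, 5%, 41%)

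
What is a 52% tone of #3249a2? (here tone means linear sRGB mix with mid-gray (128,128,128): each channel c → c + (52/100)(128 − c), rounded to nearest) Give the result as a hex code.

#5b6690

#3249a2 is rgb(50, 73, 162).
A 52% tone moves each channel 52% toward 128:
  R: 50 + 0.52×(128−50) = 50 + 40.56 = 90.56 → 91
  G: 73 + 28.6 = 101.6 → 102
  B: 162 − 17.68 = 144.32 → 144
rgb(91, 102, 144) = #5b6690.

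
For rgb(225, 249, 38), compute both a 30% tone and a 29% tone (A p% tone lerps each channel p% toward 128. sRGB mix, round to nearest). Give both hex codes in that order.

#c4d541, #c5d640

30% tone:
  R: 225 − 29.1 = 195.9 → 196
  G: 249 − 36.3 = 212.7 → 213
  B: 38 + 27 = 65 → 65
  → #c4d541
29% tone:
  R: 225 + 0.29×(128−225) = 225 − 28.13 = 196.87 → 197
  G: 249 + 0.29×(128−249) = 249 − 35.09 = 213.91 → 214
  B: 38 + 26.1 = 64.1 → 64
  → #c5d640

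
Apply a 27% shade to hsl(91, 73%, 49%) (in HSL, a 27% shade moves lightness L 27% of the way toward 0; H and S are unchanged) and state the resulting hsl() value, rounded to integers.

L moves 27% from 49 toward 0: 49 − 13.23 = 35.77 → 36.
H and S are unchanged.

hsl(91, 73%, 36%)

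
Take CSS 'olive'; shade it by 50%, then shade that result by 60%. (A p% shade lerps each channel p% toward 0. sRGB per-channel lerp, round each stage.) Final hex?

CSS olive is rgb(128, 128, 0).
A 50% shade moves each channel 50% toward 0:
  R: 128 + 0.5×(0−128) = 128 − 64 = 64 → 64
  G: 128 + 0.5×(0−128) = 128 − 64 = 64 → 64
  B: 0 + 0.5×(0−0) = 0 + 0 = 0 → 0
After the shade: rgb(64, 64, 0) = #404000.
A 60% shade moves each channel 60% toward 0:
  R: 64 − 38.4 = 25.6 → 26
  G: 64 − 38.4 = 25.6 → 26
  B: 0 + 0.6×(0−0) = 0 + 0 = 0 → 0
rgb(26, 26, 0) = #1A1A00.

#1A1A00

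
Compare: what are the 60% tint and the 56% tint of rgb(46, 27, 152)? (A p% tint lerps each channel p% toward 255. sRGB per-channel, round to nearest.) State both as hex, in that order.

60% tint:
  R: 46 + 125.4 = 171.4 → 171
  G: 27 + 0.6×(255−27) = 27 + 136.8 = 163.8 → 164
  B: 152 + 61.8 = 213.8 → 214
  → #aba4d6
56% tint:
  R: 46 + 0.56×(255−46) = 46 + 117.04 = 163.04 → 163
  G: 27 + 127.68 = 154.68 → 155
  B: 152 + 0.56×(255−152) = 152 + 57.68 = 209.68 → 210
  → #a39bd2

#aba4d6, #a39bd2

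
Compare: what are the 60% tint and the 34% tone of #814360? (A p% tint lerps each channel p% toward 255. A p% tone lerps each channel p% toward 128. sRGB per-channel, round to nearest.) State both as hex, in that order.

#CDB4BF, #81586B

#814360 is rgb(129, 67, 96).
60% tint:
  R: 129 + 75.6 = 204.6 → 205
  G: 67 + 0.6×(255−67) = 67 + 112.8 = 179.8 → 180
  B: 96 + 95.4 = 191.4 → 191
  → #CDB4BF
34% tone:
  R: 129 + 0.34×(128−129) = 129 − 0.34 = 128.66 → 129
  G: 67 + 0.34×(128−67) = 67 + 20.74 = 87.74 → 88
  B: 96 + 0.34×(128−96) = 96 + 10.88 = 106.88 → 107
  → #81586B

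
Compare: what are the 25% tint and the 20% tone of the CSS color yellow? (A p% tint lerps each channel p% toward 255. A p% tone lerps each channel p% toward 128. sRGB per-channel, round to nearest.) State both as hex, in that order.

#ffff40, #e6e61a

CSS yellow is rgb(255, 255, 0).
25% tint:
  R: 255 + 0.25×(255−255) = 255 + 0 = 255 → 255
  G: 255 + 0 = 255 → 255
  B: 0 + 63.75 = 63.75 → 64
  → #ffff40
20% tone:
  R: 255 − 25.4 = 229.6 → 230
  G: 255 + 0.2×(128−255) = 255 − 25.4 = 229.6 → 230
  B: 0 + 0.2×(128−0) = 0 + 25.6 = 25.6 → 26
  → #e6e61a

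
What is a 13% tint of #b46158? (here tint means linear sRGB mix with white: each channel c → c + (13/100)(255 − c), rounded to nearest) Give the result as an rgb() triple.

#b46158 is rgb(180, 97, 88).
A 13% tint moves each channel 13% toward 255:
  R: 180 + 9.75 = 189.75 → 190
  G: 97 + 0.13×(255−97) = 97 + 20.54 = 117.54 → 118
  B: 88 + 0.13×(255−88) = 88 + 21.71 = 109.71 → 110

rgb(190, 118, 110)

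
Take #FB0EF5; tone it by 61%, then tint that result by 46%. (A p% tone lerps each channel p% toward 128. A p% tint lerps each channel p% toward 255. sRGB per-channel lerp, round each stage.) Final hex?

#D4A3D3

#FB0EF5 is rgb(251, 14, 245).
Per channel, c → c + 0.61(128 − c):
  R: 251 + 0.61×(128−251) = 251 − 75.03 = 175.97 → 176
  G: 14 + 69.54 = 83.54 → 84
  B: 245 − 71.37 = 173.63 → 174
After the tone: rgb(176, 84, 174) = #B054AE.
Lerp each channel 46% toward 255:
  R: 176 + 0.46×(255−176) = 176 + 36.34 = 212.34 → 212
  G: 84 + 0.46×(255−84) = 84 + 78.66 = 162.66 → 163
  B: 174 + 0.46×(255−174) = 174 + 37.26 = 211.26 → 211
rgb(212, 163, 211) = #D4A3D3.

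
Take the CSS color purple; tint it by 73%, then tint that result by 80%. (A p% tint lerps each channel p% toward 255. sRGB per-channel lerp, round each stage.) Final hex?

#F8F1F8

CSS purple is rgb(128, 0, 128).
Lerp each channel 73% toward 255:
  R: 128 + 0.73×(255−128) = 128 + 92.71 = 220.71 → 221
  G: 0 + 186.15 = 186.15 → 186
  B: 128 + 92.71 = 220.71 → 221
After the tint: rgb(221, 186, 221) = #DDBADD.
Lerp each channel 80% toward 255:
  R: 221 + 27.2 = 248.2 → 248
  G: 186 + 0.8×(255−186) = 186 + 55.2 = 241.2 → 241
  B: 221 + 27.2 = 248.2 → 248
rgb(248, 241, 248) = #F8F1F8.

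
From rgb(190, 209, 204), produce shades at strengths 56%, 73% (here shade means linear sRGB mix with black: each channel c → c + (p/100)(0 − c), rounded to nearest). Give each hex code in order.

56%: (190 − 106.4 = 83.6→84, 209 − 117.04 = 91.96→92, 204 − 114.24 = 89.76→90) → #545C5A
73%: (190 − 138.7 = 51.3→51, 209 − 152.57 = 56.43→56, 204 − 148.92 = 55.08→55) → #333837

#545C5A, #333837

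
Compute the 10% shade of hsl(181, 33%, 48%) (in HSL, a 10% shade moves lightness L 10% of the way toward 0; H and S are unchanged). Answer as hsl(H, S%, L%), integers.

hsl(181, 33%, 43%)

L moves 10% from 48 toward 0: 48 − 4.8 = 43.2 → 43.
H and S are unchanged.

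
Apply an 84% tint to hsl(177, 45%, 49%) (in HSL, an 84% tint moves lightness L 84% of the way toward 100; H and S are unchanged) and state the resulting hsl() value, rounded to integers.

L moves 84% from 49 toward 100: 49 + 42.84 = 91.84 → 92.
H and S are unchanged.

hsl(177, 45%, 92%)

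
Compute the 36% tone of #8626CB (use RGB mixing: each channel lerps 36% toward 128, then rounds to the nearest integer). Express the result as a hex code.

#8446B0

#8626CB is rgb(134, 38, 203).
Per channel, c → c + 0.36(128 − c):
  R: 134 − 2.16 = 131.84 → 132
  G: 38 + 0.36×(128−38) = 38 + 32.4 = 70.4 → 70
  B: 203 + 0.36×(128−203) = 203 − 27 = 176 → 176
rgb(132, 70, 176) = #8446B0.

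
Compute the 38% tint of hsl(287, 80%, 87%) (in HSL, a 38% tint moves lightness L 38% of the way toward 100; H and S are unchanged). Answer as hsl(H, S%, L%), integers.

hsl(287, 80%, 92%)

L moves 38% from 87 toward 100: 87 + 4.94 = 91.94 → 92.
H and S are unchanged.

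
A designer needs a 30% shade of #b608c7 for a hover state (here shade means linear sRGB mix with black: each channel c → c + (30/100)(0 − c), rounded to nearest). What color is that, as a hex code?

#7f068b

#b608c7 is rgb(182, 8, 199).
A 30% shade moves each channel 30% toward 0:
  R: 182 − 54.6 = 127.4 → 127
  G: 8 − 2.4 = 5.6 → 6
  B: 199 − 59.7 = 139.3 → 139
rgb(127, 6, 139) = #7f068b.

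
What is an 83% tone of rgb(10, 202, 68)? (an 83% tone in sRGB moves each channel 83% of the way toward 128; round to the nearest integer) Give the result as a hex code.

#6c8d76

Lerp each channel 83% toward 128:
  R: 10 + 0.83×(128−10) = 10 + 97.94 = 107.94 → 108
  G: 202 + 0.83×(128−202) = 202 − 61.42 = 140.58 → 141
  B: 68 + 0.83×(128−68) = 68 + 49.8 = 117.8 → 118
rgb(108, 141, 118) = #6c8d76.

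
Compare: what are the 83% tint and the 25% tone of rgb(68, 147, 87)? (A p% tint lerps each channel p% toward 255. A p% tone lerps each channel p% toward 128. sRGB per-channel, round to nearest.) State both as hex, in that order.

#DFEDE2, #538E61

83% tint:
  R: 68 + 155.21 = 223.21 → 223
  G: 147 + 89.64 = 236.64 → 237
  B: 87 + 0.83×(255−87) = 87 + 139.44 = 226.44 → 226
  → #DFEDE2
25% tone:
  R: 68 + 0.25×(128−68) = 68 + 15 = 83 → 83
  G: 147 − 4.75 = 142.25 → 142
  B: 87 + 0.25×(128−87) = 87 + 10.25 = 97.25 → 97
  → #538E61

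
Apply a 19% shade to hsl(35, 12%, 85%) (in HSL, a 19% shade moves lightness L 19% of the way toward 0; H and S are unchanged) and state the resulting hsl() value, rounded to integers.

L moves 19% from 85 toward 0: 85 − 16.15 = 68.85 → 69.
H and S are unchanged.

hsl(35, 12%, 69%)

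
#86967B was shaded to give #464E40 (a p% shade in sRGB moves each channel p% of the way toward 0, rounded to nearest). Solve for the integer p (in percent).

48%

#86967B is rgb(134, 150, 123); #464E40 is rgb(70, 78, 64).
On the G channel (widest range): 78 ≈ 150 + (p/100)(0 − 150), so p ≈ 100×(78 − 150)/(0 − 150) = -7200/-150 = 48.00.
p = 48 reproduces all three channels after rounding.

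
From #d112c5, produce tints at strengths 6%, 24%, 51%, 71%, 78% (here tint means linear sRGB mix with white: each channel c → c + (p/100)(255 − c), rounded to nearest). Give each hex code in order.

#d420c8, #dc4bd3, #e88be3, #f2baee, #f5cbf2

#d112c5 is rgb(209, 18, 197).
6%: (209 + 2.76 = 211.76→212, 18 + 14.22 = 32.22→32, 197 + 3.48 = 200.48→200) → #d420c8
24%: (209 + 11.04 = 220.04→220, 18 + 56.88 = 74.88→75, 197 + 13.92 = 210.92→211) → #dc4bd3
51%: (209 + 23.46 = 232.46→232, 18 + 120.87 = 138.87→139, 197 + 29.58 = 226.58→227) → #e88be3
71%: (209 + 32.66 = 241.66→242, 18 + 168.27 = 186.27→186, 197 + 41.18 = 238.18→238) → #f2baee
78%: (209 + 35.88 = 244.88→245, 18 + 184.86 = 202.86→203, 197 + 45.24 = 242.24→242) → #f5cbf2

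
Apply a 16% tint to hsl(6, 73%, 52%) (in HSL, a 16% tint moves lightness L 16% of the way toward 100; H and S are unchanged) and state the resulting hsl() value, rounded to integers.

hsl(6, 73%, 60%)

L moves 16% from 52 toward 100: 52 + 7.68 = 59.68 → 60.
H and S are unchanged.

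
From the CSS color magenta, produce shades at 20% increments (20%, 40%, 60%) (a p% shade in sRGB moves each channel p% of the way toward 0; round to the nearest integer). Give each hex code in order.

#cc00cc, #990099, #660066

CSS magenta is rgb(255, 0, 255).
20%: (255 − 51 = 204→204, 0→0, 255 − 51 = 204→204) → #cc00cc
40%: (255 − 102 = 153→153, 0→0, 255 − 102 = 153→153) → #990099
60%: (255 − 153 = 102→102, 0→0, 255 − 153 = 102→102) → #660066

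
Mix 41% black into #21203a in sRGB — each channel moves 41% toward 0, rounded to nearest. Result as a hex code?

#131322

#21203a is rgb(33, 32, 58).
Lerp each channel 41% toward 0:
  R: 33 + 0.41×(0−33) = 33 − 13.53 = 19.47 → 19
  G: 32 + 0.41×(0−32) = 32 − 13.12 = 18.88 → 19
  B: 58 + 0.41×(0−58) = 58 − 23.78 = 34.22 → 34
rgb(19, 19, 34) = #131322.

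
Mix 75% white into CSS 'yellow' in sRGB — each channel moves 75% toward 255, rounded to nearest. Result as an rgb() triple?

rgb(255, 255, 191)

CSS yellow is rgb(255, 255, 0).
A 75% tint moves each channel 75% toward 255:
  R: 255 + 0 = 255 → 255
  G: 255 + 0 = 255 → 255
  B: 0 + 191.25 = 191.25 → 191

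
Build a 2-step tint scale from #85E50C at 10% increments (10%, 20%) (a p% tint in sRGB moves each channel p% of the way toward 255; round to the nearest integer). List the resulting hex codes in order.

#91E824, #9DEA3D

#85E50C is rgb(133, 229, 12).
10%: (133 + 12.2 = 145.2→145, 229 + 2.6 = 231.6→232, 12 + 24.3 = 36.3→36) → #91E824
20%: (133 + 24.4 = 157.4→157, 229 + 5.2 = 234.2→234, 12 + 48.6 = 60.6→61) → #9DEA3D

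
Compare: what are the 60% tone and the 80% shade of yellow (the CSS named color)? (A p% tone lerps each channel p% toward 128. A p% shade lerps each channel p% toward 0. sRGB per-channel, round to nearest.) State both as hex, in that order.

#B3B34D, #333300

CSS yellow is rgb(255, 255, 0).
60% tone:
  R: 255 + 0.6×(128−255) = 255 − 76.2 = 178.8 → 179
  G: 255 − 76.2 = 178.8 → 179
  B: 0 + 0.6×(128−0) = 0 + 76.8 = 76.8 → 77
  → #B3B34D
80% shade:
  R: 255 − 204 = 51 → 51
  G: 255 + 0.8×(0−255) = 255 − 204 = 51 → 51
  B: 0 + 0 = 0 → 0
  → #333300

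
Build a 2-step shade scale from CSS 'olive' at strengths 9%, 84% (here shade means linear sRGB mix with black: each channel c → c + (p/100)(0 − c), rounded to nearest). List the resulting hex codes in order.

CSS olive is rgb(128, 128, 0).
9%: (128 − 11.52 = 116.48→116, 128 − 11.52 = 116.48→116, 0→0) → #747400
84%: (128 − 107.52 = 20.48→20, 128 − 107.52 = 20.48→20, 0→0) → #141400

#747400, #141400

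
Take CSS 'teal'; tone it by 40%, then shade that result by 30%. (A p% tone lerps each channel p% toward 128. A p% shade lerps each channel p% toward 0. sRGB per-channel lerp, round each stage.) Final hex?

#245A5A

CSS teal is rgb(0, 128, 128).
Lerp each channel 40% toward 128:
  R: 0 + 51.2 = 51.2 → 51
  G: 128 + 0.4×(128−128) = 128 + 0 = 128 → 128
  B: 128 + 0 = 128 → 128
After the tone: rgb(51, 128, 128) = #338080.
A 30% shade moves each channel 30% toward 0:
  R: 51 − 15.3 = 35.7 → 36
  G: 128 + 0.3×(0−128) = 128 − 38.4 = 89.6 → 90
  B: 128 − 38.4 = 89.6 → 90
rgb(36, 90, 90) = #245A5A.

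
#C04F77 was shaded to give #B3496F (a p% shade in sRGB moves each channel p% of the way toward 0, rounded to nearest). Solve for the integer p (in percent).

7%

#C04F77 is rgb(192, 79, 119); #B3496F is rgb(179, 73, 111).
On the R channel (widest range): 179 ≈ 192 + (p/100)(0 − 192), so p ≈ 100×(179 − 192)/(0 − 192) = -1300/-192 = 6.77.
p = 7 reproduces all three channels after rounding.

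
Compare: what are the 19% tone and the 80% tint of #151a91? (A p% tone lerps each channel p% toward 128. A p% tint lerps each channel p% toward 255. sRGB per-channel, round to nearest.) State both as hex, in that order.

#292d8e, #d0d1e9

#151a91 is rgb(21, 26, 145).
19% tone:
  R: 21 + 0.19×(128−21) = 21 + 20.33 = 41.33 → 41
  G: 26 + 0.19×(128−26) = 26 + 19.38 = 45.38 → 45
  B: 145 + 0.19×(128−145) = 145 − 3.23 = 141.77 → 142
  → #292d8e
80% tint:
  R: 21 + 0.8×(255−21) = 21 + 187.2 = 208.2 → 208
  G: 26 + 0.8×(255−26) = 26 + 183.2 = 209.2 → 209
  B: 145 + 88 = 233 → 233
  → #d0d1e9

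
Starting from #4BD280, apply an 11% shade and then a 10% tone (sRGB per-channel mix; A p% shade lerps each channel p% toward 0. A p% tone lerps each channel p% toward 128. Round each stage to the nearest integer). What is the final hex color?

#49B573

#4BD280 is rgb(75, 210, 128).
Per channel, c → c + 0.11(0 − c):
  R: 75 − 8.25 = 66.75 → 67
  G: 210 + 0.11×(0−210) = 210 − 23.1 = 186.9 → 187
  B: 128 − 14.08 = 113.92 → 114
After the shade: rgb(67, 187, 114) = #43BB72.
A 10% tone moves each channel 10% toward 128:
  R: 67 + 0.1×(128−67) = 67 + 6.1 = 73.1 → 73
  G: 187 − 5.9 = 181.1 → 181
  B: 114 + 0.1×(128−114) = 114 + 1.4 = 115.4 → 115
rgb(73, 181, 115) = #49B573.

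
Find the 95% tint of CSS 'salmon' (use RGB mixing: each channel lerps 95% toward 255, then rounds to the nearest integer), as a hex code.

CSS salmon is rgb(250, 128, 114).
Per channel, c → c + 0.95(255 − c):
  R: 250 + 0.95×(255−250) = 250 + 4.75 = 254.75 → 255
  G: 128 + 0.95×(255−128) = 128 + 120.65 = 248.65 → 249
  B: 114 + 133.95 = 247.95 → 248
rgb(255, 249, 248) = #FFF9F8.

#FFF9F8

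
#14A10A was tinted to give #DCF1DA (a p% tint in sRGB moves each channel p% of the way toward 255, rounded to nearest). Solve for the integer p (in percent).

#14A10A is rgb(20, 161, 10); #DCF1DA is rgb(220, 241, 218).
On the B channel (widest range): 218 ≈ 10 + (p/100)(255 − 10), so p ≈ 100×(218 − 10)/(255 − 10) = 20800/245 = 84.90.
p = 85 reproduces all three channels after rounding.

85%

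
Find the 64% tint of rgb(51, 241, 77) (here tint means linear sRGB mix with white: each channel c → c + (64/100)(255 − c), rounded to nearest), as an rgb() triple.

rgb(182, 250, 191)

Per channel, c → c + 0.64(255 − c):
  R: 51 + 0.64×(255−51) = 51 + 130.56 = 181.56 → 182
  G: 241 + 0.64×(255−241) = 241 + 8.96 = 249.96 → 250
  B: 77 + 0.64×(255−77) = 77 + 113.92 = 190.92 → 191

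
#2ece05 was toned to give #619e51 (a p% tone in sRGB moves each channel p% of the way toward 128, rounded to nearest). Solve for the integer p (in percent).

#2ece05 is rgb(46, 206, 5); #619e51 is rgb(97, 158, 81).
On the B channel (widest range): 81 ≈ 5 + (p/100)(128 − 5), so p ≈ 100×(81 − 5)/(128 − 5) = 7600/123 = 61.79.
p = 62 reproduces all three channels after rounding.

62%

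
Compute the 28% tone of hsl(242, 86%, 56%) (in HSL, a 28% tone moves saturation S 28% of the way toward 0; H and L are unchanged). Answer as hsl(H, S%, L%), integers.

hsl(242, 62%, 56%)

S moves 28% from 86 toward 0: 86 − 24.08 = 61.92 → 62.
H and L are unchanged.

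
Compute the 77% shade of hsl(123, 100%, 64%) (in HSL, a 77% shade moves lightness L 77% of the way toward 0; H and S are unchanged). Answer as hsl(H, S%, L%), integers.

hsl(123, 100%, 15%)

L moves 77% from 64 toward 0: 64 − 49.28 = 14.72 → 15.
H and S are unchanged.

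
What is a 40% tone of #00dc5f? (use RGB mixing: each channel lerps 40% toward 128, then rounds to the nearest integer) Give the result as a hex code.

#00dc5f is rgb(0, 220, 95).
Lerp each channel 40% toward 128:
  R: 0 + 0.4×(128−0) = 0 + 51.2 = 51.2 → 51
  G: 220 − 36.8 = 183.2 → 183
  B: 95 + 0.4×(128−95) = 95 + 13.2 = 108.2 → 108
rgb(51, 183, 108) = #33b76c.

#33b76c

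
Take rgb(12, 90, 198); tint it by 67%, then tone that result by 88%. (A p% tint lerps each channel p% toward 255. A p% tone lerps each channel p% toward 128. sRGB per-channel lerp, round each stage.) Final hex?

Per channel, c → c + 0.67(255 − c):
  R: 12 + 162.81 = 174.81 → 175
  G: 90 + 110.55 = 200.55 → 201
  B: 198 + 38.19 = 236.19 → 236
After the tint: rgb(175, 201, 236) = #afc9ec.
Lerp each channel 88% toward 128:
  R: 175 + 0.88×(128−175) = 175 − 41.36 = 133.64 → 134
  G: 201 + 0.88×(128−201) = 201 − 64.24 = 136.76 → 137
  B: 236 + 0.88×(128−236) = 236 − 95.04 = 140.96 → 141
rgb(134, 137, 141) = #86898d.

#86898d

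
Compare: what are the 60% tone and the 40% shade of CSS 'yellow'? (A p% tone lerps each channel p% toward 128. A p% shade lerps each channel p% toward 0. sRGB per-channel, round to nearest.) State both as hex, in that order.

#b3b34d, #999900

CSS yellow is rgb(255, 255, 0).
60% tone:
  R: 255 + 0.6×(128−255) = 255 − 76.2 = 178.8 → 179
  G: 255 + 0.6×(128−255) = 255 − 76.2 = 178.8 → 179
  B: 0 + 0.6×(128−0) = 0 + 76.8 = 76.8 → 77
  → #b3b34d
40% shade:
  R: 255 + 0.4×(0−255) = 255 − 102 = 153 → 153
  G: 255 − 102 = 153 → 153
  B: 0 + 0 = 0 → 0
  → #999900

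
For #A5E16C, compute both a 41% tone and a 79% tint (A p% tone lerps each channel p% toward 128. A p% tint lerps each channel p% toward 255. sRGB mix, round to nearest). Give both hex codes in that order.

#96B974, #ECF9E0

#A5E16C is rgb(165, 225, 108).
41% tone:
  R: 165 + 0.41×(128−165) = 165 − 15.17 = 149.83 → 150
  G: 225 − 39.77 = 185.23 → 185
  B: 108 + 0.41×(128−108) = 108 + 8.2 = 116.2 → 116
  → #96B974
79% tint:
  R: 165 + 0.79×(255−165) = 165 + 71.1 = 236.1 → 236
  G: 225 + 0.79×(255−225) = 225 + 23.7 = 248.7 → 249
  B: 108 + 0.79×(255−108) = 108 + 116.13 = 224.13 → 224
  → #ECF9E0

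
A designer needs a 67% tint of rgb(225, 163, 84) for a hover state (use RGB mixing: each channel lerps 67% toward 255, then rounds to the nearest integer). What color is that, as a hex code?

#F5E1C7

A 67% tint moves each channel 67% toward 255:
  R: 225 + 0.67×(255−225) = 225 + 20.1 = 245.1 → 245
  G: 163 + 0.67×(255−163) = 163 + 61.64 = 224.64 → 225
  B: 84 + 0.67×(255−84) = 84 + 114.57 = 198.57 → 199
rgb(245, 225, 199) = #F5E1C7.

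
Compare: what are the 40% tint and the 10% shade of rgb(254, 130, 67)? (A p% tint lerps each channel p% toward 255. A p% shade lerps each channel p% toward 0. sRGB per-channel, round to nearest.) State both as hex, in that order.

40% tint:
  R: 254 + 0.4×(255−254) = 254 + 0.4 = 254.4 → 254
  G: 130 + 0.4×(255−130) = 130 + 50 = 180 → 180
  B: 67 + 75.2 = 142.2 → 142
  → #FEB48E
10% shade:
  R: 254 + 0.1×(0−254) = 254 − 25.4 = 228.6 → 229
  G: 130 − 13 = 117 → 117
  B: 67 + 0.1×(0−67) = 67 − 6.7 = 60.3 → 60
  → #E5753C

#FEB48E, #E5753C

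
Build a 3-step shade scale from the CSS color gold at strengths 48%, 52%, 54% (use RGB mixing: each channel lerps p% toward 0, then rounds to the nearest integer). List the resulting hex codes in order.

CSS gold is rgb(255, 215, 0).
48%: (255 − 122.4 = 132.6→133, 215 − 103.2 = 111.8→112, 0→0) → #857000
52%: (255 − 132.6 = 122.4→122, 215 − 111.8 = 103.2→103, 0→0) → #7a6700
54%: (255 − 137.7 = 117.3→117, 215 − 116.1 = 98.9→99, 0→0) → #756300

#857000, #7a6700, #756300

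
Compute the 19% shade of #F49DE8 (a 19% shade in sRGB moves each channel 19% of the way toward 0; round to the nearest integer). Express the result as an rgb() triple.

#F49DE8 is rgb(244, 157, 232).
Per channel, c → c + 0.19(0 − c):
  R: 244 + 0.19×(0−244) = 244 − 46.36 = 197.64 → 198
  G: 157 − 29.83 = 127.17 → 127
  B: 232 − 44.08 = 187.92 → 188

rgb(198, 127, 188)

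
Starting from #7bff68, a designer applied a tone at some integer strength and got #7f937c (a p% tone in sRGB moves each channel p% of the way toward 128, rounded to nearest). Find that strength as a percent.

85%

#7bff68 is rgb(123, 255, 104); #7f937c is rgb(127, 147, 124).
On the G channel (widest range): 147 ≈ 255 + (p/100)(128 − 255), so p ≈ 100×(147 − 255)/(128 − 255) = -10800/-127 = 85.04.
p = 85 reproduces all three channels after rounding.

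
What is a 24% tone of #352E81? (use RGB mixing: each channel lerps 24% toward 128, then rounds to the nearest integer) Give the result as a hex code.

#352E81 is rgb(53, 46, 129).
A 24% tone moves each channel 24% toward 128:
  R: 53 + 0.24×(128−53) = 53 + 18 = 71 → 71
  G: 46 + 0.24×(128−46) = 46 + 19.68 = 65.68 → 66
  B: 129 − 0.24 = 128.76 → 129
rgb(71, 66, 129) = #474281.

#474281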